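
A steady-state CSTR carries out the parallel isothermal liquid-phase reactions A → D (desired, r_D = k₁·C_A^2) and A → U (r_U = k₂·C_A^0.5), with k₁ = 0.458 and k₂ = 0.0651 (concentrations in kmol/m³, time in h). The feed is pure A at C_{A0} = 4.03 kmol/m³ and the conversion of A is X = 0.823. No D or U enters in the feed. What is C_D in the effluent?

Exit C_A = C_{A0}(1−X) = 4.03×0.177 = 0.7133 kmol/m³.
A CSTR operates uniformly at the exit composition, giving r_D = 0.2330 and r_U = 0.05498 (each k·C_A^n at C_A = 0.7133).
Fraction of consumed A going to D: r_D/(r_D+r_U) = 0.8091.
C_D = 0.8091·C_{A0}·X = 0.8091×4.03×0.823 = 2.68 kmol/m³.

2.68 kmol/m³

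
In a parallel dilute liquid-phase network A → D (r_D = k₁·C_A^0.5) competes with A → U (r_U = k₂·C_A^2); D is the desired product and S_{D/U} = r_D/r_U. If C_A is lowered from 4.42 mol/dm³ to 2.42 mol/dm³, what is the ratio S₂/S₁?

S_{D/U} = (k₁/k₂)·C_A^-1.5, so S₂/S₁ = (C_{A,2}/C_{A,1})^-1.5.
= (2.42/4.42)^(-1.5) = (0.5475)^(-1.5) = 2.47.

2.47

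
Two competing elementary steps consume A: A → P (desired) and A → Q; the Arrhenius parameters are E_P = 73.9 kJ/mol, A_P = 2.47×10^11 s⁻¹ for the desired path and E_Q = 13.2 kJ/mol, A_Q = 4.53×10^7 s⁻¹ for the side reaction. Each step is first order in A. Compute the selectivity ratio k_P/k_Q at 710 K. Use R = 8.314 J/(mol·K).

0.187

With equal orders, S_{P/Q} = k_P/k_Q = (A_P/A_Q)·exp[(E_Q−E_P)/(RT)].
(E_Q−E_P)/(RT) = (13.2−73.9)×10³/(8.314×710) = -60700/5903 = -10.28.
k_P/k_Q = (2.47×10^11/4.53×10^7)·exp(-10.28) = 5453 × 3.421×10^-5 = 0.187.
Since E_P > E_Q, raising the temperature improves selectivity toward P.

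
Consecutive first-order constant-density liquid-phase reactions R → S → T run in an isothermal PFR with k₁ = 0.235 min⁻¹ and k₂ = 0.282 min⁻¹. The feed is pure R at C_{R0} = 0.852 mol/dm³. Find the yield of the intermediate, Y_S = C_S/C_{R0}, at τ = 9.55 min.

Solving the coupled first-order balances gives C_S(τ) = [k₁/(k₂−k₁)]·C_{R0}·(e^(−k₁τ) − e^(−k₂τ)).
e^(−k₁τ) = e^(−0.235×9.55) = e^(−2.244) = 0.1060; e^(−k₂τ) = e^(−2.693) = 0.06767.
C_S = 0.235×0.852/(0.282−0.235) × (0.1060−0.06767) = 4.260×0.03834 = 0.1633 mol/dm³.
Y_S = C_S/C_{R0} = 0.1633/0.852 = 0.192.

0.192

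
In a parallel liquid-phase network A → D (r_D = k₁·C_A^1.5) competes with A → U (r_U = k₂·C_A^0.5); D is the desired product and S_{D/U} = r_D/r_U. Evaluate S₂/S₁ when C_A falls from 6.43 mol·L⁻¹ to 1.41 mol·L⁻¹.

S_{D/U} = (k₁/k₂)·C_A, so S₂/S₁ = (C_{A,2}/C_{A,1}).
= 1.41/6.43 = 0.219.
Selectivity toward D falls as C_A falls — high-concentration operation is favoured.

0.219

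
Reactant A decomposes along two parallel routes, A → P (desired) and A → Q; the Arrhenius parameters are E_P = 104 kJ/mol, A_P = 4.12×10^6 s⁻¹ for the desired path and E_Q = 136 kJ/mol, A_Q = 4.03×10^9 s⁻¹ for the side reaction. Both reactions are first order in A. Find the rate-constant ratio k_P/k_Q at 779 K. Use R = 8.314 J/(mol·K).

0.143

With equal orders, S_{P/Q} = k_P/k_Q = (A_P/A_Q)·exp[(E_Q−E_P)/(RT)].
(E_Q−E_P)/(RT) = (136−104)×10³/(8.314×779) = 32000/6477 = 4.941.
k_P/k_Q = (4.12×10^6/4.03×10^9)·exp(4.941) = 0.001022 × 139.9 = 0.143.
Since E_P < E_Q, lowering the temperature improves selectivity toward P.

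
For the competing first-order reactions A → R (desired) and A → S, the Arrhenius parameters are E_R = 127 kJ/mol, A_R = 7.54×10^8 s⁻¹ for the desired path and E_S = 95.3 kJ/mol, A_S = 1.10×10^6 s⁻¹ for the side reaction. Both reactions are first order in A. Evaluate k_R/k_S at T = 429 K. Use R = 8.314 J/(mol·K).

0.0946

k_R/k_S = (A_R/A_S)·exp[−(E_R−E_S)/(RT)] = (A_R/A_S)·exp[(E_S−E_R)/(RT)].
(E_S−E_R)/(RT) = (95.3−127)×10³/(8.314×429) = -31700/3567 = -8.888.
k_R/k_S = (7.54×10^8/1.10×10^6)·exp(-8.888) = 685.5 × 1.381×10^-4 = 0.0946.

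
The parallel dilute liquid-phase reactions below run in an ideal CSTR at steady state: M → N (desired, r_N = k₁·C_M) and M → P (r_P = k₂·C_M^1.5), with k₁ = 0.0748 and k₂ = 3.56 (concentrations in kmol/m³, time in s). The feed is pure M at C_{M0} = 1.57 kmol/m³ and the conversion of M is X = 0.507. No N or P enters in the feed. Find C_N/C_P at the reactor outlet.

0.0239

Exit C_M = C_{M0}(1−X) = 1.57×0.493 = 0.7740 kmol/m³.
A CSTR operates uniformly at the exit composition, giving r_N = 0.05790 and r_P = 2.424 (each k·C_M^n at C_M = 0.7740).
Overall selectivity = C_N/C_P = r_Nτ/(r_Pτ) = r_N/r_P = 0.0239.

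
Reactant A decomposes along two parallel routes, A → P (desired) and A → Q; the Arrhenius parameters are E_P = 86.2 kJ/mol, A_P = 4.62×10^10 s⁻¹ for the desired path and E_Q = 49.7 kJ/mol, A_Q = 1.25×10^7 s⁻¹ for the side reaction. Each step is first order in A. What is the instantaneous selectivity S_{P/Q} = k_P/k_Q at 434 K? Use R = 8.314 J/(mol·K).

0.149

With equal orders, S_{P/Q} = k_P/k_Q = (A_P/A_Q)·exp[(E_Q−E_P)/(RT)].
(E_Q−E_P)/(RT) = (49.7−86.2)×10³/(8.314×434) = -36500/3608 = -10.12.
k_P/k_Q = (4.62×10^10/1.25×10^7)·exp(-10.12) = 3696 × 4.044×10^-5 = 0.149.
Since E_P > E_Q, raising the temperature improves selectivity toward P.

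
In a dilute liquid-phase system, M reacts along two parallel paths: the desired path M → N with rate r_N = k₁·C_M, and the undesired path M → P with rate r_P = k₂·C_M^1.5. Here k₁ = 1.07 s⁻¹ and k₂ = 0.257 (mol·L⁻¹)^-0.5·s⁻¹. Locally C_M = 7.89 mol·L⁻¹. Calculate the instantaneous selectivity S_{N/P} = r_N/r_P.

1.48

S_{N/P} = r_N/r_P = (k₁·C_M)/(k₂·C_M^1.5) = (k₁/k₂)·C_M^-0.5.
= (1.07×7.890) / (0.257×7.890^1.5) = 8.442/5.696 = 1.48.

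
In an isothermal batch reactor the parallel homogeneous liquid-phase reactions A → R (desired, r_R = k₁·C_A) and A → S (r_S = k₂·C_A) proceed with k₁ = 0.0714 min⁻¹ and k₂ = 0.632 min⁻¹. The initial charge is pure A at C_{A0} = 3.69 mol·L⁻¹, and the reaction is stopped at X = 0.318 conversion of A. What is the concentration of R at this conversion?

C_A = C_{A0}(1−X) = 2.517 mol·L⁻¹.
Both paths are first order in A, so the instantaneous fraction to R is constant: dC_R/d(−C_A) = k₁/(k₁+k₂) = 0.1015.
C_R = 0.1015·(C_{A0}−C_A) = 0.1015×1.173 = 0.119 mol·L⁻¹.

0.119 mol·L⁻¹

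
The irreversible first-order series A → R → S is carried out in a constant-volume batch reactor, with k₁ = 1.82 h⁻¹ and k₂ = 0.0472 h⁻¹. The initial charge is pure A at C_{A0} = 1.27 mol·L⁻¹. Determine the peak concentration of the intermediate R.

Evaluating C_R at t_opt = ln(k₂/k₁)/(k₂−k₁) gives C_{R,max}/C_{A0} = (k₁/k₂)^[k₂/(k₂−k₁)].
= (1.82/0.0472)^(0.0472/(0.0472−1.82)) = (38.56)^(-0.02662) = 0.9073.
C_{R,max} = 0.9073×1.27 = 1.15 mol·L⁻¹.

1.15 mol·L⁻¹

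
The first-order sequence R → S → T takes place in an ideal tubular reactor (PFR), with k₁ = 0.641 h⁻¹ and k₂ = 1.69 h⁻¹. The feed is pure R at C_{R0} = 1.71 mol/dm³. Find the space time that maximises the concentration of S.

For first-order series the maximum of C_S occurs at τ_opt = ln(k₂/k₁)/(k₂−k₁).
= ln(1.69/0.641)/(1.69−0.641) = ln(2.637)/1.049 = 0.9695/1.049 = 0.924 h.

0.924 h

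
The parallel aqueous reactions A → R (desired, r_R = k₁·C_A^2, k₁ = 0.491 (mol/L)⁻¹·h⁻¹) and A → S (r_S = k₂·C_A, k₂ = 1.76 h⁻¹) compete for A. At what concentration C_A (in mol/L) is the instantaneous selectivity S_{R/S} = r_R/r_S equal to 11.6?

S_{R/S} = (k₁/k₂)·C_A ⇒ C_A = S·k₂/k₁.
= 11.6×1.76/0.491 = 41.6 mol/L.

41.6 mol/L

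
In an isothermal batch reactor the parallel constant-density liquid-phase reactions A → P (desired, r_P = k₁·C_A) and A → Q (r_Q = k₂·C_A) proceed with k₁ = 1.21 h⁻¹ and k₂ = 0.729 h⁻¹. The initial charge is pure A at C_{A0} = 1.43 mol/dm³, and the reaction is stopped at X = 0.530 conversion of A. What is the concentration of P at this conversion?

C_A = C_{A0}(1−X) = 0.6721 mol/dm³.
Both paths are first order in A, so the instantaneous fraction to P is constant: dC_P/d(−C_A) = k₁/(k₁+k₂) = 0.6240.
C_P = 0.6240·(C_{A0}−C_A) = 0.6240×0.7579 = 0.473 mol/dm³.

0.473 mol/dm³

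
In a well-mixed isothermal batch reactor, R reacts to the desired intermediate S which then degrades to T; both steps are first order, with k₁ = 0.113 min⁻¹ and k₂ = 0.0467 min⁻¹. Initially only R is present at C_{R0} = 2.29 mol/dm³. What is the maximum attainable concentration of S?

At the optimum, C_{S,max}/C_{R0} = (k₁/k₂)^[k₂/(k₂−k₁)].
= (0.113/0.0467)^(0.0467/(0.0467−0.113)) = (2.420)^(-0.7044) = 0.5366.
C_{S,max} = 0.5366×2.29 = 1.23 mol/dm³.

1.23 mol/dm³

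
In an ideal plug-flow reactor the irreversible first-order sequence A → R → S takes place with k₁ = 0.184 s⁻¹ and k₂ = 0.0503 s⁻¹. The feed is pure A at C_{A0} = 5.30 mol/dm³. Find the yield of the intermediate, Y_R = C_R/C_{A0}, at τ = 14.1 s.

For first-order series with pure A initially, C_R(τ) = k₁C_{A0}/(k₂−k₁)·(e^(−k₁τ) − e^(−k₂τ)).
e^(−k₁τ) = e^(−0.184×14.1) = e^(−2.594) = 0.07469; e^(−k₂τ) = e^(−0.7092) = 0.4920.
C_R = 0.184×5.30/(0.0503−0.184) × (0.07469−0.4920) = (-7.294)×(-0.4173) = 3.044 mol/dm³.
Y_R = C_R/C_{A0} = 3.044/5.30 = 0.574.

0.574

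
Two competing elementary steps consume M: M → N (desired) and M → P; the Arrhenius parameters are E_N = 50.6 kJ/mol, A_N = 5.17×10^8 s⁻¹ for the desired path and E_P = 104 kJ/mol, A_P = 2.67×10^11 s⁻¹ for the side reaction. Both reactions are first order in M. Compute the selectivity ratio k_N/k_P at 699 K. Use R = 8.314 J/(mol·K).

18.9

With equal orders, S_{N/P} = k_N/k_P = (A_N/A_P)·exp[(E_P−E_N)/(RT)].
(E_P−E_N)/(RT) = (104−50.6)×10³/(8.314×699) = 53400/5811 = 9.189.
k_N/k_P = (5.17×10^8/2.67×10^11)·exp(9.189) = 0.001936 × 9786 = 18.9.
Since E_N < E_P, lowering the temperature improves selectivity toward N.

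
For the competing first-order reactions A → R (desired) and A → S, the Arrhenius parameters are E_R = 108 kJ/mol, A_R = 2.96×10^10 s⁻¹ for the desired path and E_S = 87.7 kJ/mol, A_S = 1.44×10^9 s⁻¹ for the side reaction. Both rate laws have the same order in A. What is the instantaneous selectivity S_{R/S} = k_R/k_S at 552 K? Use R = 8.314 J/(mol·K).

0.247

Since both paths have the same order in A, the concentration cancels and S_{R/S} = k_R/k_S = (A_R/A_S)·exp[(E_S−E_R)/(RT)].
(E_S−E_R)/(RT) = (87.7−108)×10³/(8.314×552) = -20300/4589 = -4.423.
k_R/k_S = (2.96×10^10/1.44×10^9)·exp(-4.423) = 20.56 × 0.01199 = 0.247.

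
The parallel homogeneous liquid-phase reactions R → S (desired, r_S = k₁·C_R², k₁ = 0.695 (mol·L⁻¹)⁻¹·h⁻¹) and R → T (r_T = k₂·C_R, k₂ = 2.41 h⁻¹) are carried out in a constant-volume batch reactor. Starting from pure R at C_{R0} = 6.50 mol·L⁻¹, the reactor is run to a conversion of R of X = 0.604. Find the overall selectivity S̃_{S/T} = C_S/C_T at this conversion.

C_R = C_{R0}(1−X) = 2.574 mol·L⁻¹.
Along a PFR/batch, dC_T/dC_R = −r_T/(r_S+r_T) = −k₂/(k₂+k₁·C_R).
Integrating from C_{R0} to C_R: C_T = (2.41/0.695)·ln[(2.41+0.695·6.50)/(2.41+0.695·2.57)] = 3.468·ln(6.928/4.199) = 1.736 mol·L⁻¹.
Then C_S = (C_{R0}−C_R) − C_T = 3.926 − 1.736 = 2.190 mol·L⁻¹.
S̃_{S/T} = C_S/C_T = 2.190/1.736 = 1.26.

1.26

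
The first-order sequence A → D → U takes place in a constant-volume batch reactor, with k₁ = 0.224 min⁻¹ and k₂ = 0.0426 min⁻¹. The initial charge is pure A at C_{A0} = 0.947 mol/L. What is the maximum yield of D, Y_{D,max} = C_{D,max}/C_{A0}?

At the optimum, C_{D,max}/C_{A0} = (k₁/k₂)^[k₂/(k₂−k₁)].
= (0.224/0.0426)^(0.0426/(0.0426−0.224)) = (5.258)^(-0.2348) = 0.6772.

0.677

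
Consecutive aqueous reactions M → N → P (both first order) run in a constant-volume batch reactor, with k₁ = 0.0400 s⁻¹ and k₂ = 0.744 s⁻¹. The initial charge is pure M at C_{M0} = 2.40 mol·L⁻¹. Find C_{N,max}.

Evaluating C_N at t_opt = ln(k₂/k₁)/(k₂−k₁) gives C_{N,max}/C_{M0} = (k₁/k₂)^[k₂/(k₂−k₁)].
= (0.0400/0.744)^(0.744/(0.744−0.0400)) = (0.05376)^(1.057) = 0.04554.
C_{N,max} = 0.04554×2.40 = 0.109 mol·L⁻¹.

0.109 mol·L⁻¹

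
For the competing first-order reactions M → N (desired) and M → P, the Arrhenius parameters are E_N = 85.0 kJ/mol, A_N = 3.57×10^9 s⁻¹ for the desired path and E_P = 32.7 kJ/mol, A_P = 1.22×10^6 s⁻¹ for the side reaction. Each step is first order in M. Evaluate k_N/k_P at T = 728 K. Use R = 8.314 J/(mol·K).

k_N/k_P = (A_N/A_P)·exp[−(E_N−E_P)/(RT)] = (A_N/A_P)·exp[(E_P−E_N)/(RT)].
(E_P−E_N)/(RT) = (32.7−85.0)×10³/(8.314×728) = -52300/6053 = -8.641.
k_N/k_P = (3.57×10^9/1.22×10^6)·exp(-8.641) = 2926 × 1.767×10^-4 = 0.517.
Since E_N > E_P, raising the temperature improves selectivity toward N.

0.517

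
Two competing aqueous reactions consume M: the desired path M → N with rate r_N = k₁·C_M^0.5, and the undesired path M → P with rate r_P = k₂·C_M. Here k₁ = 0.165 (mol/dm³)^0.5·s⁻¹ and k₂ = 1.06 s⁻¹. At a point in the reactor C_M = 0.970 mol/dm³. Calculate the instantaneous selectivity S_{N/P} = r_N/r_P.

0.158

S_{N/P} = r_N/r_P = (k₁·C_M^0.5)/(k₂·C_M) = (k₁/k₂)·C_M^-0.5.
= (0.165×0.9700^0.5) / (1.06×0.9700) = 0.1625/1.028 = 0.158.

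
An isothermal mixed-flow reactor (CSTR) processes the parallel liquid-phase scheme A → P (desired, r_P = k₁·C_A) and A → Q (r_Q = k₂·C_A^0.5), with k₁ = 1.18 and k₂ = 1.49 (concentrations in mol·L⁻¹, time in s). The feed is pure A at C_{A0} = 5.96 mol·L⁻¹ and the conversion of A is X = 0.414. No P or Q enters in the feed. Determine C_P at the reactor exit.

Exit C_A = C_{A0}(1−X) = 5.96×0.586 = 3.493 mol·L⁻¹.
Rates in a CSTR are evaluated at the outlet concentration: r_P = 1.18×3.493 = 4.121, r_Q = 1.49×3.493^0.5 = 2.785.
Fraction of consumed A going to P: r_P/(r_P+r_Q) = 0.5968.
C_P = 0.5968·C_{A0}·X = 0.5968×5.96×0.414 = 1.47 mol·L⁻¹.

1.47 mol·L⁻¹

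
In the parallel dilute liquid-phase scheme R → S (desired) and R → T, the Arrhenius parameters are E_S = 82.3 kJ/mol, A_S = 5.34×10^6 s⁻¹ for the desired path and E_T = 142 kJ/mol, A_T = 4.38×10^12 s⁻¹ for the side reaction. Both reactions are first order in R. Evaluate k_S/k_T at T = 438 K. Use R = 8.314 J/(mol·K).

Since both paths have the same order in R, the concentration cancels and S_{S/T} = k_S/k_T = (A_S/A_T)·exp[(E_T−E_S)/(RT)].
(E_T−E_S)/(RT) = (142−82.3)×10³/(8.314×438) = 59700/3642 = 16.39.
k_S/k_T = (5.34×10^6/4.38×10^12)·exp(16.39) = 1.219×10^-6 × 1.318×10^7 = 16.1.
Since E_S < E_T, lowering the temperature improves selectivity toward S.

16.1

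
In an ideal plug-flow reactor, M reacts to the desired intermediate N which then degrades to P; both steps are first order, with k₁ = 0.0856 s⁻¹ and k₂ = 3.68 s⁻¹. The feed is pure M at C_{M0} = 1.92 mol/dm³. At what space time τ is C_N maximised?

1.05 s

The intermediate peaks when r₁ = r₂, i.e. k₁e^(−k₁τ) = k₂e^(−k₂τ), giving τ_opt = ln(k₂/k₁)/(k₂−k₁).
= ln(3.68/0.0856)/(3.68−0.0856) = ln(42.99)/3.594 = 3.761/3.594 = 1.05 s.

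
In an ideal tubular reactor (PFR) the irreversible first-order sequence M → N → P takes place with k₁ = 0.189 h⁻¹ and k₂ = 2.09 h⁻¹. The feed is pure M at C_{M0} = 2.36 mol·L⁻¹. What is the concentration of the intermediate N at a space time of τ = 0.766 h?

0.156 mol·L⁻¹

For first-order series with pure M initially, C_N(τ) = k₁C_{M0}/(k₂−k₁)·(e^(−k₁τ) − e^(−k₂τ)).
e^(−k₁τ) = e^(−0.189×0.766) = e^(−0.1448) = 0.8652; e^(−k₂τ) = e^(−1.601) = 0.2017.
C_N = 0.189×2.36/(2.09−0.189) × (0.8652−0.2017) = 0.2346×0.6635 = 0.1557 mol·L⁻¹.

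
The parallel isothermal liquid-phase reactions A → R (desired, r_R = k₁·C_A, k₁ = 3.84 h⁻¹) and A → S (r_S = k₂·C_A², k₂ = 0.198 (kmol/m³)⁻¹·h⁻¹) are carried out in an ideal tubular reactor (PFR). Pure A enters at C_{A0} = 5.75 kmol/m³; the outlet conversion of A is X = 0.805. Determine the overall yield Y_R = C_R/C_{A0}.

0.686

C_A = C_{A0}(1−X) = 1.121 kmol/m³.
Along a PFR/batch, dC_R/dC_A = −r_R/(r_R+r_S) = −k₁/(k₁+k₂·C_A).
Integrating from C_{A0} to C_A: C_R = (3.84/0.198)·ln[(3.84+0.198·5.75)/(3.84+0.198·1.12)] = 19.39·ln(4.979/4.062) = 3.946 kmol/m³.
Y_R = C_R/C_{A0} = 3.946/5.75 = 0.686.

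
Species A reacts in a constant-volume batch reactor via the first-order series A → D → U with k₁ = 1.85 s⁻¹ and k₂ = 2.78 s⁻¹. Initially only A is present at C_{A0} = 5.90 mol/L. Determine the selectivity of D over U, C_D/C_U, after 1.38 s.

Solving the coupled first-order balances gives C_D(t) = [k₁/(k₂−k₁)]·C_{A0}·(e^(−k₁t) − e^(−k₂t)).
e^(−k₁t) = e^(−1.85×1.38) = e^(−2.553) = 0.07785; e^(−k₂t) = e^(−3.836) = 0.02157.
C_D = 1.85×5.90/(2.78−1.85) × (0.07785−0.02157) = 11.74×0.05628 = 0.6605 mol/L.
C_A = C_{A0}e^(−k₁t) = 0.4593 mol/L, so C_U = C_{A0}−C_A−C_D = 4.780 mol/L; C_D/C_U = 0.138.

0.138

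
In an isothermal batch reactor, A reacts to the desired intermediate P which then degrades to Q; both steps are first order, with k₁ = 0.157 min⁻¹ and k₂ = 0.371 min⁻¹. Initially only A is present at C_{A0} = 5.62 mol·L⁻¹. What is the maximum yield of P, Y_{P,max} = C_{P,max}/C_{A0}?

0.225

At the optimum, C_{P,max}/C_{A0} = (k₁/k₂)^[k₂/(k₂−k₁)].
= (0.157/0.371)^(0.371/(0.371−0.157)) = (0.4232)^(1.734) = 0.2252.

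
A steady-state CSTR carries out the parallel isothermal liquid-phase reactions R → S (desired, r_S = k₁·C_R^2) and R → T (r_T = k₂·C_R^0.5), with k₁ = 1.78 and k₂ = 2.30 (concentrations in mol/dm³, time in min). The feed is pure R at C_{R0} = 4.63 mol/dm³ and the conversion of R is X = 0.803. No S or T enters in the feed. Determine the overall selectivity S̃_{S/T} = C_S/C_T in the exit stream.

0.674

Exit C_R = C_{R0}(1−X) = 4.63×0.197 = 0.9121 mol/dm³.
In a CSTR the entire volume is at exit conditions, so r_S = 1.78×0.9121^2 = 1.481 and r_T = 2.30×0.9121^0.5 = 2.197.
Overall selectivity = C_S/C_T = r_Sτ/(r_Tτ) = r_S/r_T = 0.674.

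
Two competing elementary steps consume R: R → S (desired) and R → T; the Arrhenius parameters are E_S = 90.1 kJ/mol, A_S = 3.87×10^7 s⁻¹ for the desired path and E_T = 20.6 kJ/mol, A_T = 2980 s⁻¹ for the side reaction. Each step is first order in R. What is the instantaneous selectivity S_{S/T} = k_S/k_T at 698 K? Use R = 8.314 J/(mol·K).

0.0817

With equal orders, S_{S/T} = k_S/k_T = (A_S/A_T)·exp[(E_T−E_S)/(RT)].
(E_T−E_S)/(RT) = (20.6−90.1)×10³/(8.314×698) = -69500/5803 = -11.98.
k_S/k_T = (3.87×10^7/2980)·exp(-11.98) = 12987 × 6.292×10^-6 = 0.0817.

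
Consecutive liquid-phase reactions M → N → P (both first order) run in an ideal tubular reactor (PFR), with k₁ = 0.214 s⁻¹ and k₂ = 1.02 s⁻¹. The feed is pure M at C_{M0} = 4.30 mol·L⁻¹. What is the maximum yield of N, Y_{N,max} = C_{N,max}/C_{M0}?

For a first-order series the maximum intermediate yield is C_{N,max}/C_{M0} = (k₁/k₂)^[k₂/(k₂−k₁)].
= (0.214/1.02)^(1.02/(1.02−0.214)) = (0.2098)^(1.266) = 0.1386.

0.139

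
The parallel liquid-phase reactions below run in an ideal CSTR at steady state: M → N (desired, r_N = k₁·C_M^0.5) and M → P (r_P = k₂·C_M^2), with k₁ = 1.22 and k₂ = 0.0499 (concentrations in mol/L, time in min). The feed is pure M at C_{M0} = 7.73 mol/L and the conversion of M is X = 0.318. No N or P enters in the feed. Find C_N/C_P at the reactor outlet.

2.02

Exit C_M = C_{M0}(1−X) = 7.73×0.682 = 5.272 mol/L.
A CSTR operates uniformly at the exit composition, giving r_N = 2.801 and r_P = 1.387 (each k·C_M^n at C_M = 5.272).
Overall selectivity = C_N/C_P = r_Nτ/(r_Pτ) = r_N/r_P = 2.02.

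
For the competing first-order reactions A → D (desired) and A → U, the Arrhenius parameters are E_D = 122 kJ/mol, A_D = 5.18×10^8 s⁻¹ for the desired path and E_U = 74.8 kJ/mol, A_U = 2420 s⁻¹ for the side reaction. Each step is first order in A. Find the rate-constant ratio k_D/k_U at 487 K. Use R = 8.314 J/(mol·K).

1.85

With equal orders, S_{D/U} = k_D/k_U = (A_D/A_U)·exp[(E_U−E_D)/(RT)].
(E_U−E_D)/(RT) = (74.8−122)×10³/(8.314×487) = -47200/4049 = -11.66.
k_D/k_U = (5.18×10^8/2420)·exp(-11.66) = 2.140×10^5 × 8.654×10^-6 = 1.85.
Since E_D > E_U, raising the temperature improves selectivity toward D.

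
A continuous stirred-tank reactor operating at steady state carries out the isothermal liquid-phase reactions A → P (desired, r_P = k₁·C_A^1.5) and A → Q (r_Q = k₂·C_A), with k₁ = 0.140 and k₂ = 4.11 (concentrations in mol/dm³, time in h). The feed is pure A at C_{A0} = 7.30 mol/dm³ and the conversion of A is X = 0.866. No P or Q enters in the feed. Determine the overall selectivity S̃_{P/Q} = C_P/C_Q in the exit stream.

Exit C_A = C_{A0}(1−X) = 7.30×0.134 = 0.9782 mol/dm³.
In a CSTR the entire volume is at exit conditions, so r_P = 0.140×0.9782^1.5 = 0.1354 and r_Q = 4.11×0.9782 = 4.020.
Overall selectivity = C_P/C_Q = r_Pτ/(r_Qτ) = r_P/r_Q = 0.0337.

0.0337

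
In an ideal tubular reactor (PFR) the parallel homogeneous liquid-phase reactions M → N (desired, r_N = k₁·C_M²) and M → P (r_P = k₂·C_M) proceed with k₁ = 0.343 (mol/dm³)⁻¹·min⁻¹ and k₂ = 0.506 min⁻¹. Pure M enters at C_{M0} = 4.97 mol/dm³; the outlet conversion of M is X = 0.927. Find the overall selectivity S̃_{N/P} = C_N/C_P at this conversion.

C_M = C_{M0}(1−X) = 0.3628 mol/dm³.
Along a PFR/batch, dC_P/dC_M = −r_P/(r_N+r_P) = −k₂/(k₂+k₁·C_M).
Integrating from C_{M0} to C_M: C_P = (0.506/0.343)·ln[(0.506+0.343·4.97)/(0.506+0.343·0.363)] = 1.475·ln(2.211/0.6304) = 1.851 mol/dm³.
Then C_N = (C_{M0}−C_M) − C_P = 4.607 − 1.851 = 2.756 mol/dm³.
S̃_{N/P} = C_N/C_P = 2.756/1.851 = 1.49.

1.49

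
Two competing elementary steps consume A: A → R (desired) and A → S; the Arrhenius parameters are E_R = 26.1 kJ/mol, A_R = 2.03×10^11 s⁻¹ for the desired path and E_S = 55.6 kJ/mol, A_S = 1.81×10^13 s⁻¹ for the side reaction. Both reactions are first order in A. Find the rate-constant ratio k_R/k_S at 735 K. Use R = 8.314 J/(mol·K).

Since both paths have the same order in A, the concentration cancels and S_{R/S} = k_R/k_S = (A_R/A_S)·exp[(E_S−E_R)/(RT)].
(E_S−E_R)/(RT) = (55.6−26.1)×10³/(8.314×735) = 29500/6111 = 4.828.
k_R/k_S = (2.03×10^11/1.81×10^13)·exp(4.828) = 0.01122 × 124.9 = 1.40.

1.40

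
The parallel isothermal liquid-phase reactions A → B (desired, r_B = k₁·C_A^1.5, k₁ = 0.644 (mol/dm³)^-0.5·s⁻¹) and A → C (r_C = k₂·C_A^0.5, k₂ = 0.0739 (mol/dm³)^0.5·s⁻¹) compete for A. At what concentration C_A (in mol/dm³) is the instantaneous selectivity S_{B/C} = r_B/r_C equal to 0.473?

S_{B/C} = (k₁/k₂)·C_A ⇒ C_A = S·k₂/k₁.
= 0.473×0.0739/0.644 = 0.0543 mol/dm³.

0.0543 mol/dm³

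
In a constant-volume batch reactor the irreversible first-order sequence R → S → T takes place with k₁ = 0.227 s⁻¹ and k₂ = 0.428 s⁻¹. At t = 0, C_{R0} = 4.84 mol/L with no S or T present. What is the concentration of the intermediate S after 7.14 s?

For first-order series with pure R initially, C_S(t) = k₁C_{R0}/(k₂−k₁)·(e^(−k₁t) − e^(−k₂t)).
e^(−k₁t) = e^(−0.227×7.14) = e^(−1.621) = 0.1977; e^(−k₂t) = e^(−3.056) = 0.04708.
C_S = 0.227×4.84/(0.428−0.227) × (0.1977−0.04708) = 5.466×0.1507 = 0.8235 mol/L.

0.824 mol/L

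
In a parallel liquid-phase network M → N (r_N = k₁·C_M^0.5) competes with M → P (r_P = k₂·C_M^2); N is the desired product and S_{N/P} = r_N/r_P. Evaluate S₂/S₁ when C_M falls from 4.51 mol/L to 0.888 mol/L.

11.4

S_{N/P} = (k₁/k₂)·C_M^-1.5, so S₂/S₁ = (C_{M,2}/C_{M,1})^-1.5.
= (0.888/4.51)^(-1.5) = (0.1969)^(-1.5) = 11.4.
Selectivity toward N rises as C_M falls — low-concentration operation is favoured.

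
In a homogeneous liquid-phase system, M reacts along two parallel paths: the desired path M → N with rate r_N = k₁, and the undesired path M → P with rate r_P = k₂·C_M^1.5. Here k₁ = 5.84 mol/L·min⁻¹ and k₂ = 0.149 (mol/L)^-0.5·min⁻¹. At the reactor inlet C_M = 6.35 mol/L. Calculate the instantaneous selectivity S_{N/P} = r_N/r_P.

S_{N/P} = r_N/r_P = (k₁)/(k₂·C_M^1.5) = (k₁/k₂)·C_M^-1.5.
= (5.84) / (0.149×6.350^1.5) = 5.840/2.384 = 2.45.

2.45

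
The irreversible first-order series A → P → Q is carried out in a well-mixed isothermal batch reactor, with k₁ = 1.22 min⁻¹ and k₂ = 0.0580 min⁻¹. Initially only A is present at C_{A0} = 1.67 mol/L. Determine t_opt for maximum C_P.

The intermediate peaks when r₁ = r₂, i.e. k₁e^(−k₁t) = k₂e^(−k₂t), giving t_opt = ln(k₂/k₁)/(k₂−k₁).
= ln(0.0580/1.22)/(0.0580−1.22) = ln(0.04754)/-1.162 = -3.046/-1.162 = 2.62 min.

2.62 min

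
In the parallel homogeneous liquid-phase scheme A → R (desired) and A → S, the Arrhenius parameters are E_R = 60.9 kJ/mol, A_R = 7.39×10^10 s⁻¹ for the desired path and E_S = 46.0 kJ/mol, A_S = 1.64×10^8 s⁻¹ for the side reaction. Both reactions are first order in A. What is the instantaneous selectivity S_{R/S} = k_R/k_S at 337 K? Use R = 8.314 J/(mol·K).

2.21

With equal orders, S_{R/S} = k_R/k_S = (A_R/A_S)·exp[(E_S−E_R)/(RT)].
(E_S−E_R)/(RT) = (46.0−60.9)×10³/(8.314×337) = -14900/2802 = -5.318.
k_R/k_S = (7.39×10^10/1.64×10^8)·exp(-5.318) = 450.6 × 0.004903 = 2.21.
Since E_R > E_S, raising the temperature improves selectivity toward R.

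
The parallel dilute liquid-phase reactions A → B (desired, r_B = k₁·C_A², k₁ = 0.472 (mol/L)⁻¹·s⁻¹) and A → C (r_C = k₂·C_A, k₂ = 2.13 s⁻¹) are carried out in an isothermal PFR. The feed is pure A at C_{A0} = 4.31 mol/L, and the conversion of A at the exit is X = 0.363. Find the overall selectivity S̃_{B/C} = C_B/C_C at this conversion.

C_A = C_{A0}(1−X) = 2.745 mol/L.
Along a PFR/batch, dC_C/dC_A = −r_C/(r_B+r_C) = −k₂/(k₂+k₁·C_A).
Integrating from C_{A0} to C_A: C_C = (2.13/0.472)·ln[(2.13+0.472·4.31)/(2.13+0.472·2.75)] = 4.513·ln(4.164/3.426) = 0.8809 mol/L.
Then C_B = (C_{A0}−C_A) − C_C = 1.565 − 0.8809 = 0.6836 mol/L.
S̃_{B/C} = C_B/C_C = 0.6836/0.8809 = 0.776.

0.776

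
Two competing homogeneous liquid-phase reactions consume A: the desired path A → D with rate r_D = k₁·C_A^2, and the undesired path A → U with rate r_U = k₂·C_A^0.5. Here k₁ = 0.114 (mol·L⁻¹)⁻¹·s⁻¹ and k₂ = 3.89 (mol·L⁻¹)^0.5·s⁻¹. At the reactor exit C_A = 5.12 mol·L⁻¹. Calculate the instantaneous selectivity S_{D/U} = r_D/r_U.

S_{D/U} = r_D/r_U = (k₁·C_A^2)/(k₂·C_A^0.5) = (k₁/k₂)·C_A^1.5.
= (0.114×5.120^2) / (3.89×5.120^0.5) = 2.988/8.802 = 0.340.
Since the desired path is higher order in A, keeping C_A high (PFR or concentrated feed) favours D.

0.340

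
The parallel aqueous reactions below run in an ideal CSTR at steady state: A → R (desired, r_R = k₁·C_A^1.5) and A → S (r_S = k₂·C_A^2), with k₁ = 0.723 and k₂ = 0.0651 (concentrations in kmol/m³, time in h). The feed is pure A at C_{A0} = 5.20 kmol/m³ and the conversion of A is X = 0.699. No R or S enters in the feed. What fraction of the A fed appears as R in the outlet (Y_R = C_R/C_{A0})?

0.628

Exit C_A = C_{A0}(1−X) = 5.20×0.301 = 1.565 kmol/m³.
In a CSTR the entire volume is at exit conditions, so r_R = 0.723×1.565^1.5 = 1.416 and r_S = 0.0651×1.565^2 = 0.1595.
Fraction of consumed A going to R: r_R/(r_R+r_S) = 0.8988.
C_R = 0.8988·C_{A0}·X = 0.8988×5.20×0.699 = 3.27 kmol/m³; Y_R = C_R/C_{A0} = 0.628.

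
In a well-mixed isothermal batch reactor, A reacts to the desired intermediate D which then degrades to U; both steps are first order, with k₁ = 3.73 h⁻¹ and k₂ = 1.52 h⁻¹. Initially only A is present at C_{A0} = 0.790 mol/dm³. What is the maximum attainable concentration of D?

At the optimum, C_{D,max}/C_{A0} = (k₁/k₂)^[k₂/(k₂−k₁)].
= (3.73/1.52)^(1.52/(1.52−3.73)) = (2.454)^(-0.6878) = 0.5393.
C_{D,max} = 0.5393×0.790 = 0.426 mol/dm³.

0.426 mol/dm³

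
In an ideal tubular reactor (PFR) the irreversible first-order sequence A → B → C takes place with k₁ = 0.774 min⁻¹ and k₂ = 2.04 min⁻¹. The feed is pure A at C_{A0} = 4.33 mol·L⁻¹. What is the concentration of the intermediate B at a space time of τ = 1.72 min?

For first-order series with pure A initially, C_B(τ) = k₁C_{A0}/(k₂−k₁)·(e^(−k₁τ) − e^(−k₂τ)).
e^(−k₁τ) = e^(−0.774×1.72) = e^(−1.331) = 0.2641; e^(−k₂τ) = e^(−3.509) = 0.02993.
C_B = 0.774×4.33/(2.04−0.774) × (0.2641−0.02993) = 2.647×0.2342 = 0.6200 mol·L⁻¹.

0.620 mol·L⁻¹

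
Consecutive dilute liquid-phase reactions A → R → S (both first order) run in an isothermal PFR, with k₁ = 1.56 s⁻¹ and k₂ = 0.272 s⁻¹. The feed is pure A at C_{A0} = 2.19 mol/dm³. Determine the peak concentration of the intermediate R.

1.51 mol/dm³

At the optimum, C_{R,max}/C_{A0} = (k₁/k₂)^[k₂/(k₂−k₁)].
= (1.56/0.272)^(0.272/(0.272−1.56)) = (5.735)^(-0.2112) = 0.6915.
C_{R,max} = 0.6915×2.19 = 1.51 mol/dm³.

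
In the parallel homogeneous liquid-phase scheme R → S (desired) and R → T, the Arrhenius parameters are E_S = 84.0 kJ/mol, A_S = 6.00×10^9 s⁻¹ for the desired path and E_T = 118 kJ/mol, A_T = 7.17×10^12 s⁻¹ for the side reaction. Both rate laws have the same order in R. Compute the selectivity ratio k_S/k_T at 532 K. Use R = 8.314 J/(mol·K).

1.82

With equal orders, S_{S/T} = k_S/k_T = (A_S/A_T)·exp[(E_T−E_S)/(RT)].
(E_T−E_S)/(RT) = (118−84.0)×10³/(8.314×532) = 34000/4423 = 7.687.
k_S/k_T = (6.00×10^9/7.17×10^12)·exp(7.687) = 8.368×10^-4 × 2180 = 1.82.
Since E_S < E_T, lowering the temperature improves selectivity toward S.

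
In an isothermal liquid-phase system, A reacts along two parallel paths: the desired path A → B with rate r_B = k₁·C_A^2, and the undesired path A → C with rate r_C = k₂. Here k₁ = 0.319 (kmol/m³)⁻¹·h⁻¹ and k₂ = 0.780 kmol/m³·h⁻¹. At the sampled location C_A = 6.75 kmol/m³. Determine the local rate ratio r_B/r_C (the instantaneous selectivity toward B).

18.6

S_{B/C} = r_B/r_C = (k₁·C_A^2)/(k₂) = (k₁/k₂)·C_A^2.
= (0.319×6.750^2) / (0.780) = 14.53/0.7800 = 18.6.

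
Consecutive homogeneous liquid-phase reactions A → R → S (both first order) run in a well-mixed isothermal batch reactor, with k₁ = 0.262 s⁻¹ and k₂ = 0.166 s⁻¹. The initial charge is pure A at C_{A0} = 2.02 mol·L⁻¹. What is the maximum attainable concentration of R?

For a first-order series the maximum intermediate yield is C_{R,max}/C_{A0} = (k₁/k₂)^[k₂/(k₂−k₁)].
= (0.262/0.166)^(0.166/(0.166−0.262)) = (1.578)^(-1.729) = 0.4542.
C_{R,max} = 0.4542×2.02 = 0.918 mol·L⁻¹.

0.918 mol·L⁻¹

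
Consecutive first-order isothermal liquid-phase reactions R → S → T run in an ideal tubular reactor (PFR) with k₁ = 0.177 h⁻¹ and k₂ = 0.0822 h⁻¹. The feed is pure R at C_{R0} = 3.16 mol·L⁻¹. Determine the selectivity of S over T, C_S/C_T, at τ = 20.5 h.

Solving the coupled first-order balances gives C_S(τ) = [k₁/(k₂−k₁)]·C_{R0}·(e^(−k₁τ) − e^(−k₂τ)).
e^(−k₁τ) = e^(−0.177×20.5) = e^(−3.628) = 0.02656; e^(−k₂τ) = e^(−1.685) = 0.1854.
C_S = 0.177×3.16/(0.0822−0.177) × (0.02656−0.1854) = (-5.900)×(-0.1589) = 0.9373 mol·L⁻¹.
C_R = C_{R0}e^(−k₁τ) = 0.08392 mol·L⁻¹, so C_T = C_{R0}−C_R−C_S = 2.139 mol·L⁻¹; C_S/C_T = 0.438.

0.438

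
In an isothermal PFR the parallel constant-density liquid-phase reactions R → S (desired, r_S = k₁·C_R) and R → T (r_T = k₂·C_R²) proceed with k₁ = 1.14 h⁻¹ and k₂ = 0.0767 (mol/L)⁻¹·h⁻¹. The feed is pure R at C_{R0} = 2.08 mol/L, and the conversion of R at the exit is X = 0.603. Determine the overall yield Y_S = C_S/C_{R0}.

C_R = C_{R0}(1−X) = 0.8258 mol/L.
Along a PFR/batch, dC_S/dC_R = −r_S/(r_S+r_T) = −k₁/(k₁+k₂·C_R).
Integrating from C_{R0} to C_R: C_S = (1.14/0.0767)·ln[(1.14+0.0767·2.08)/(1.14+0.0767·0.826)] = 14.86·ln(1.300/1.203) = 1.143 mol/L.
Y_S = C_S/C_{R0} = 1.143/2.08 = 0.550.

0.550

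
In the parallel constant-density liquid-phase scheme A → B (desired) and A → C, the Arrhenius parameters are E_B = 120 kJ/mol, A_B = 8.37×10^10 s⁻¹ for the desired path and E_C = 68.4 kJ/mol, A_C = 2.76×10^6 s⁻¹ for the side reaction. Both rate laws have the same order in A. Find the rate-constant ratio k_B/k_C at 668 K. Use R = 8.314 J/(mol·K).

With equal orders, S_{B/C} = k_B/k_C = (A_B/A_C)·exp[(E_C−E_B)/(RT)].
(E_C−E_B)/(RT) = (68.4−120)×10³/(8.314×668) = -51600/5554 = -9.291.
k_B/k_C = (8.37×10^10/2.76×10^6)·exp(-9.291) = 30326 × 9.225×10^-5 = 2.80.
Since E_B > E_C, raising the temperature improves selectivity toward B.

2.80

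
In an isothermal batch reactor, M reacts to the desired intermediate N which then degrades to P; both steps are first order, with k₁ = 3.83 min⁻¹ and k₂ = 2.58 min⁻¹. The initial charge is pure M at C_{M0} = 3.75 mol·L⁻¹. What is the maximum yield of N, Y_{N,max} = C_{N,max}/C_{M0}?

For a first-order series the maximum intermediate yield is C_{N,max}/C_{M0} = (k₁/k₂)^[k₂/(k₂−k₁)].
= (3.83/2.58)^(2.58/(2.58−3.83)) = (1.484)^(-2.064) = 0.4424.

0.442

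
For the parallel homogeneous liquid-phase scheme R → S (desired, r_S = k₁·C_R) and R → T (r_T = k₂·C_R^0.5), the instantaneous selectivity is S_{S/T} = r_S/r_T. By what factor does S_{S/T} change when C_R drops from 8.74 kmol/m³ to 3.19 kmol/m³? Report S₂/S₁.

S_{S/T} = (k₁/k₂)·C_R^0.5, so S₂/S₁ = (C_{R,2}/C_{R,1})^0.5.
= (3.19/8.74)^0.5 = (0.3650)^0.5 = 0.604.

0.604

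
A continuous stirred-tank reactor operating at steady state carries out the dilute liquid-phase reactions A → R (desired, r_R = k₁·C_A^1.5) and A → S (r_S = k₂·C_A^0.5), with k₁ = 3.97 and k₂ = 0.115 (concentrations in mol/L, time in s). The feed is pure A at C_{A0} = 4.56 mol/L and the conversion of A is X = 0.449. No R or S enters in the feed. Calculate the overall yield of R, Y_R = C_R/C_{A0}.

Exit C_A = C_{A0}(1−X) = 4.56×0.551 = 2.513 mol/L.
A CSTR operates uniformly at the exit composition, giving r_R = 15.81 and r_S = 0.1823 (each k·C_A^n at C_A = 2.513).
Fraction of consumed A going to R: r_R/(r_R+r_S) = 0.9886.
C_R = 0.9886·C_{A0}·X = 0.9886×4.56×0.449 = 2.02 mol/L; Y_R = C_R/C_{A0} = 0.444.

0.444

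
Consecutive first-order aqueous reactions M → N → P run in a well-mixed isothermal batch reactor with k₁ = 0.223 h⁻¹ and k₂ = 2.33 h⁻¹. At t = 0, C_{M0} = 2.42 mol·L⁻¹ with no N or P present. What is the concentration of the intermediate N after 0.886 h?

For first-order series with pure M initially, C_N(t) = k₁C_{M0}/(k₂−k₁)·(e^(−k₁t) − e^(−k₂t)).
e^(−k₁t) = e^(−0.223×0.886) = e^(−0.1976) = 0.8207; e^(−k₂t) = e^(−2.064) = 0.1269.
C_N = 0.223×2.42/(2.33−0.223) × (0.8207−0.1269) = 0.2561×0.6938 = 0.1777 mol·L⁻¹.

0.178 mol·L⁻¹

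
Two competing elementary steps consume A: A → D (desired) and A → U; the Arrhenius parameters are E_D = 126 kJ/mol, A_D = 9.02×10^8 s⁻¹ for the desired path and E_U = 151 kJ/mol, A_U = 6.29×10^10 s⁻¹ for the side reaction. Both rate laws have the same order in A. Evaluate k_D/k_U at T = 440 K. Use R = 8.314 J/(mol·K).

Since both paths have the same order in A, the concentration cancels and S_{D/U} = k_D/k_U = (A_D/A_U)·exp[(E_U−E_D)/(RT)].
(E_U−E_D)/(RT) = (151−126)×10³/(8.314×440) = 25000/3658 = 6.834.
k_D/k_U = (9.02×10^8/6.29×10^10)·exp(6.834) = 0.01434 × 928.9 = 13.3.

13.3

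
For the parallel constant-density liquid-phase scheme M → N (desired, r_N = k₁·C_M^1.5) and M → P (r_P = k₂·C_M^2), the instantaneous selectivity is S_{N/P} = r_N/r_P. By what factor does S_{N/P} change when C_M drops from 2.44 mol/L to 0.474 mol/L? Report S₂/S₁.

S_{N/P} = (k₁/k₂)·C_M^-0.5, so S₂/S₁ = (C_{M,2}/C_{M,1})^-0.5.
= (0.474/2.44)^(-0.5) = (0.1943)^(-0.5) = 2.27.

2.27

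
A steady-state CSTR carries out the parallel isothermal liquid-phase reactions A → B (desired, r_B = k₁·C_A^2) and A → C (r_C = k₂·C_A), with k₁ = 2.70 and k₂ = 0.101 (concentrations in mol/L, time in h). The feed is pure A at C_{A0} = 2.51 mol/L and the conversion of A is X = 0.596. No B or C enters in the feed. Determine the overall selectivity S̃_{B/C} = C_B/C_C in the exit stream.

Exit C_A = C_{A0}(1−X) = 2.51×0.404 = 1.014 mol/L.
Rates in a CSTR are evaluated at the outlet concentration: r_B = 2.70×1.014^2 = 2.776, r_C = 0.101×1.014 = 0.1024.
Overall selectivity = C_B/C_C = r_Bτ/(r_Cτ) = r_B/r_C = 27.1.

27.1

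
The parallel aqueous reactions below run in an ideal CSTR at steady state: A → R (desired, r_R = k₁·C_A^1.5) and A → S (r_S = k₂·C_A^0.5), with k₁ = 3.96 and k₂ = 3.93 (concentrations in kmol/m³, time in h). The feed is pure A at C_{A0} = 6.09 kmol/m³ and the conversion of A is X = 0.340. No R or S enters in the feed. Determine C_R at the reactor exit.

Exit C_A = C_{A0}(1−X) = 6.09×0.660 = 4.019 kmol/m³.
In a CSTR the entire volume is at exit conditions, so r_R = 3.96×4.019^1.5 = 31.91 and r_S = 3.93×4.019^0.5 = 7.879.
Fraction of consumed A going to R: r_R/(r_R+r_S) = 0.8020.
C_R = 0.8020·C_{A0}·X = 0.8020×6.09×0.340 = 1.66 kmol/m³.

1.66 kmol/m³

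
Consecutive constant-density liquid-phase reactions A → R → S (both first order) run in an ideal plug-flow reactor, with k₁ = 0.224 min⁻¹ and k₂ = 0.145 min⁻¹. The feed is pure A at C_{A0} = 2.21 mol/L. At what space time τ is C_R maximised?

Setting dC_R/dτ = 0 gives τ_opt = ln(k₂/k₁)/(k₂−k₁).
= ln(0.145/0.224)/(0.145−0.224) = ln(0.6473)/-0.07900 = -0.4349/-0.07900 = 5.51 min.

5.51 min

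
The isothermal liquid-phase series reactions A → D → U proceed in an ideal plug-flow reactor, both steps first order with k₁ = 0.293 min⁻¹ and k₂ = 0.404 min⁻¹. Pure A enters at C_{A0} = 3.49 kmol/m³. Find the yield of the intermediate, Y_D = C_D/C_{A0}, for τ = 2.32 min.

The intermediate concentration in a first-order A→B→C sequence is C_D = k₁C_{A0}(e^(−k₁τ) − e^(−k₂τ))/(k₂−k₁).
e^(−k₁τ) = e^(−0.293×2.32) = e^(−0.6798) = 0.5067; e^(−k₂τ) = e^(−0.9373) = 0.3917.
C_D = 0.293×3.49/(0.404−0.293) × (0.5067−0.3917) = 9.212×0.1150 = 1.060 kmol/m³.
Y_D = C_D/C_{A0} = 1.060/3.49 = 0.304.

0.304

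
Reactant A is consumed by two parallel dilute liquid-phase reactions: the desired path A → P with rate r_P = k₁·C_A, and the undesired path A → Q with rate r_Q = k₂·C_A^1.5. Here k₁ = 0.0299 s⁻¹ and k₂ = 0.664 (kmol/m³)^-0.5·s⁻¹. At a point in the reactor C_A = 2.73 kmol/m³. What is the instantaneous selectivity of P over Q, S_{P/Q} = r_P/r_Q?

0.0273

S_{P/Q} = r_P/r_Q = (k₁·C_A)/(k₂·C_A^1.5) = (k₁/k₂)·C_A^-0.5.
= (0.0299×2.730) / (0.664×2.730^1.5) = 0.08163/2.995 = 0.0273.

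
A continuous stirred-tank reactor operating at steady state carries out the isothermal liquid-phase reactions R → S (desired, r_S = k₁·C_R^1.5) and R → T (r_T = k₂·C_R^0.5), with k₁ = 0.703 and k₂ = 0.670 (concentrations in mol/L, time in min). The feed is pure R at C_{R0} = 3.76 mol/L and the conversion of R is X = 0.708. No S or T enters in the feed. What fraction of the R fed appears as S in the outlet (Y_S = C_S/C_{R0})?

0.379

Exit C_R = C_{R0}(1−X) = 3.76×0.292 = 1.098 mol/L.
Rates in a CSTR are evaluated at the outlet concentration: r_S = 0.703×1.098^1.5 = 0.8087, r_T = 0.670×1.098^0.5 = 0.7020.
Fraction of consumed R going to S: r_S/(r_S+r_T) = 0.5353.
C_S = 0.5353·C_{R0}·X = 0.5353×3.76×0.708 = 1.43 mol/L; Y_S = C_S/C_{R0} = 0.379.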